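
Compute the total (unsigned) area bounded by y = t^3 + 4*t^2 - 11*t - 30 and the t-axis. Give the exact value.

863/6

The curve meets the t-axis where t^3 + 4*t^2 - 11*t - 30 = 0, i.e. (t - 3)*(t + 2)*(t + 5) = 0, at t = -5, -2, 3.
On [-5, -2] the curve lies above the axis; ∫[-5,-2] (t^3 + 4*t^2 - 11*t - 30) dt = 117/4, giving area 117/4.
On [-2, 3] the curve lies below the axis; ∫[-2,3] (t^3 + 4*t^2 - 11*t - 30) dt = -1375/12, giving area 1375/12.
Total area = 117/4 + 1375/12 = 863/6.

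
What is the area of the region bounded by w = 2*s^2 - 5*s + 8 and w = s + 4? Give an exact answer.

1/3

Set the curves equal: 2*s^2 - 5*s + 8 = s + 4, so 2*s^2 - 6*s + 4 = 0, which factors as 2*(s - 2)*(s - 1) = 0. The curves meet at s = 1, 2.
On [1, 2], w = s + 4 is on top; that piece has area ∫[1,2] (-(2*s^2 - 6*s + 4)) ds = 1/3.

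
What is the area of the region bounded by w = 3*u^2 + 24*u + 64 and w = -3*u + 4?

1/2

Set the curves equal: 3*u^2 + 24*u + 64 = -3*u + 4, so 3*u^2 + 27*u + 60 = 0, which factors as 3*(u + 4)*(u + 5) = 0. The curves meet at u = -5, -4.
On [-5, -4], w = -3*u + 4 is on top; that piece has area ∫[-5,-4] (-(3*u^2 + 27*u + 60)) du = 1/2.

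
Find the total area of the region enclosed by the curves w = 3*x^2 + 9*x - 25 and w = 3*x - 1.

Set the curves equal: 3*x^2 + 9*x - 25 = 3*x - 1, so 3*x^2 + 6*x - 24 = 0, which factors as 3*(x - 2)*(x + 4) = 0. The curves meet at x = -4, 2.
On [-4, 2], w = 3*x - 1 is on top; that piece has area ∫[-4,2] (-(3*x^2 + 6*x - 24)) dx = 108.

108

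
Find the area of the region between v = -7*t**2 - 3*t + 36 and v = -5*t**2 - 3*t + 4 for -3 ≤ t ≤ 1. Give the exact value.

328/3

On [-3, 1], (-7*t**2 - 3*t + 36) - (-5*t**2 - 3*t + 4) = -2*t**2 + 32 is ≥ 0 throughout, so the area is a single integral of |-2*t**2 + 32|.
∫[-3,1] (-2*t**2 + 32) dt = 328/3.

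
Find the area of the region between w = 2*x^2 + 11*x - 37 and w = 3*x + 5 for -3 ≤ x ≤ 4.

The difference (2*x^2 + 11*x - 37) - (3*x + 5) = 2*x^2 + 8*x - 42 changes sign at x = 3 inside [-3, 4], so split the integral there.
∫[-3,3] (2*x^2 + 8*x - 42) dx = -216; the area of that piece is 216.
∫[3,4] (2*x^2 + 8*x - 42) dx = 32/3.
Total area = 216 + 32/3 = 680/3.

680/3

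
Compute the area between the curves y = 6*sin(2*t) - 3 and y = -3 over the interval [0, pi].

The difference (6*sin(2*t) - 3) - (-3) = 6*sin(2*t) changes sign at t = pi/2 inside [0, pi], so split the integral there.
∫[0,pi/2] (6*sin(2*t)) dt = 6.
∫[pi/2,pi] (6*sin(2*t)) dt = -6; the area of that piece is 6.
Total area = 6 + 6 = 12.

12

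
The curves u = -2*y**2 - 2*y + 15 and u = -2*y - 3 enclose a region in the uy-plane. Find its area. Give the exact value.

72

Both boundary curves give u as a function of y, so integrate with respect to y. Setting them equal: -2*y**2 + 18 = 0, i.e. -2*(y - 3)*(y + 3) = 0, so they meet at y = -3, 3.
For y in [-3, 3], u = -2*y**2 - 2*y + 15 is on the right; area = ∫[-3,3] (-2*y**2 + 18) dy = 72.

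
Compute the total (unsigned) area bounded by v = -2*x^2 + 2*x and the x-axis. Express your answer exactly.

1/3

The curve meets the x-axis where -2*x^2 + 2*x = 0, i.e. -2*x*(x - 1) = 0, at x = 0, 1.
On [0, 1] the curve lies above the axis; ∫[0,1] (-2*x^2 + 2*x) dx = 1/3, giving area 1/3.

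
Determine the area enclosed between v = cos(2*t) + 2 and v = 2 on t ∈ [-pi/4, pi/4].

On [-pi/4, pi/4], (cos(2*t) + 2) - (2) = cos(2*t) is ≥ 0 throughout, so the area is a single integral of |cos(2*t)|.
∫[-pi/4,pi/4] (cos(2*t)) dt = 1.

1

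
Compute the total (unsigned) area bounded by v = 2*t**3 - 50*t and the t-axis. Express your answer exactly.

The curve meets the t-axis where 2*t**3 - 50*t = 0, i.e. 2*t*(t - 5)*(t + 5) = 0, at t = -5, 0, 5.
On [-5, 0] the curve lies above the axis; ∫[-5,0] (2*t**3 - 50*t) dt = 625/2, giving area 625/2.
On [0, 5] the curve lies below the axis; ∫[0,5] (2*t**3 - 50*t) dt = -625/2, giving area 625/2.
Total area = 625/2 + 625/2 = 625.

625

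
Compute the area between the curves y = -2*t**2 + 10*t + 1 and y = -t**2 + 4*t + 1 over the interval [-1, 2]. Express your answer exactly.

The difference (-2*t**2 + 10*t + 1) - (-t**2 + 4*t + 1) = -t**2 + 6*t changes sign at t = 0 inside [-1, 2], so split the integral there.
∫[-1,0] (-t**2 + 6*t) dt = -10/3; the area of that piece is 10/3.
∫[0,2] (-t**2 + 6*t) dt = 28/3.
Total area = 10/3 + 28/3 = 38/3.

38/3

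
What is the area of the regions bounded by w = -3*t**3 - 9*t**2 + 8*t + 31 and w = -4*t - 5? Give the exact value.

393/4

Set the curves equal: -3*t**3 - 9*t**2 + 8*t + 31 = -4*t - 5, so -3*t**3 - 9*t**2 + 12*t + 36 = 0, which factors as -3*(t - 2)*(t + 2)*(t + 3) = 0. The curves meet at t = -3, -2, 2.
On [-3, -2], w = -4*t - 5 is on top; that piece has area ∫[-3,-2] (-(-3*t**3 - 9*t**2 + 12*t + 36)) dt = 9/4.
On [-2, 2], w = -3*t**3 - 9*t**2 + 8*t + 31 is on top; that piece has area ∫[-2,2] (-3*t**3 - 9*t**2 + 12*t + 36) dt = 96.
Total enclosed area = 9/4 + 96 = 393/4.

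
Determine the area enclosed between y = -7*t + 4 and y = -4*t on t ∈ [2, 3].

7/2

On [2, 3], (-7*t + 4) - (-4*t) = -3*t + 4 is ≤ 0 throughout, so the area is a single integral of |-3*t + 4|.
∫[2,3] (-3*t + 4) dt = -7/2; the area of that piece is 7/2.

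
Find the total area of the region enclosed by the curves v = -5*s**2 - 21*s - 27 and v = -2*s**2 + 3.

27/2

Set the curves equal: -5*s**2 - 21*s - 27 = -2*s**2 + 3, so -3*s**2 - 21*s - 30 = 0, which factors as -3*(s + 2)*(s + 5) = 0. The curves meet at s = -5, -2.
On [-5, -2], v = -5*s**2 - 21*s - 27 is on top; that piece has area ∫[-5,-2] (-3*s**2 - 21*s - 30) ds = 27/2.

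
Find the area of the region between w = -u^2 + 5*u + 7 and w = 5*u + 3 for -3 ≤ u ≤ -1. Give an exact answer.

4

The difference (-u^2 + 5*u + 7) - (5*u + 3) = -u^2 + 4 changes sign at u = -2 inside [-3, -1], so split the integral there.
∫[-3,-2] (-u^2 + 4) du = -7/3; the area of that piece is 7/3.
∫[-2,-1] (-u^2 + 4) du = 5/3.
Total area = 7/3 + 5/3 = 4.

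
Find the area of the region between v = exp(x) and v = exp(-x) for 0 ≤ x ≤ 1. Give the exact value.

-2 + exp(-1) + exp(1)

On [0, 1], (exp(x)) - (exp(-x)) = exp(x) - exp(-x) is ≥ 0 throughout, so the area is a single integral of |exp(x) - exp(-x)|.
∫[0,1] (exp(x) - exp(-x)) dx = -2 + exp(-1) + exp(1).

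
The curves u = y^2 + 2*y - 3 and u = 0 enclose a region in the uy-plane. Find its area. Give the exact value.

32/3

Both boundary curves give u as a function of y, so integrate with respect to y. Setting them equal: y^2 + 2*y - 3 = 0, i.e. (y - 1)*(y + 3) = 0, so they meet at y = -3, 1.
For y in [-3, 1], u = y^2 + 2*y - 3 is on the left; area = ∫[-3,1] (-(y^2 + 2*y - 3)) dy = 32/3.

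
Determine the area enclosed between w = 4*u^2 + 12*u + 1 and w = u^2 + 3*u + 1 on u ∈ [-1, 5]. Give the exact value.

The difference (4*u^2 + 12*u + 1) - (u^2 + 3*u + 1) = 3*u^2 + 9*u changes sign at u = 0 inside [-1, 5], so split the integral there.
∫[-1,0] (3*u^2 + 9*u) du = -7/2; the area of that piece is 7/2.
∫[0,5] (3*u^2 + 9*u) du = 475/2.
Total area = 7/2 + 475/2 = 241.

241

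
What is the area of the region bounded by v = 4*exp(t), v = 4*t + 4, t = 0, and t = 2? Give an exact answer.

-20 + 4*exp(2)

On [0, 2], (4*exp(t)) - (4*t + 4) = -4*t + 4*exp(t) - 4 is ≥ 0 throughout, so the area is a single integral of |-4*t + 4*exp(t) - 4|.
∫[0,2] (-4*t + 4*exp(t) - 4) dt = -20 + 4*exp(2).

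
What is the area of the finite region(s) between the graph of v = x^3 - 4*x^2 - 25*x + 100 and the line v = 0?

4019/6

The curve meets the x-axis where x^3 - 4*x^2 - 25*x + 100 = 0, i.e. (x - 5)*(x - 4)*(x + 5) = 0, at x = -5, 4, 5.
On [-5, 4] the curve lies above the axis; ∫[-5,4] (x^3 - 4*x^2 - 25*x + 100) dx = 2673/4, giving area 2673/4.
On [4, 5] the curve lies below the axis; ∫[4,5] (x^3 - 4*x^2 - 25*x + 100) dx = -19/12, giving area 19/12.
Total area = 2673/4 + 19/12 = 4019/6.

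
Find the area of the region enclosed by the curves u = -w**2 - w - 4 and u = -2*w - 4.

Both boundary curves give u as a function of w, so integrate with respect to w. Setting them equal: -w**2 + w = 0, i.e. -w*(w - 1) = 0, so they meet at w = 0, 1.
For w in [0, 1], u = -w**2 - w - 4 is on the right; area = ∫[0,1] (-w**2 + w) dw = 1/6.

1/6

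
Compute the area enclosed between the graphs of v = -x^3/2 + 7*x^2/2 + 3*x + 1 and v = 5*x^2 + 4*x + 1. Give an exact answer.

Set the curves equal: -x^3/2 + 7*x^2/2 + 3*x + 1 = 5*x^2 + 4*x + 1, so -x^3/2 - 3*x^2/2 - x = 0, which factors as -x*(x + 1)*(x + 2)/2 = 0. The curves meet at x = -2, -1, 0.
On [-2, -1], v = 5*x^2 + 4*x + 1 is on top; that piece has area ∫[-2,-1] (-(-x^3/2 - 3*x^2/2 - x)) dx = 1/8.
On [-1, 0], v = -x^3/2 + 7*x^2/2 + 3*x + 1 is on top; that piece has area ∫[-1,0] (-x^3/2 - 3*x^2/2 - x) dx = 1/8.
Total enclosed area = 1/8 + 1/8 = 1/4.

1/4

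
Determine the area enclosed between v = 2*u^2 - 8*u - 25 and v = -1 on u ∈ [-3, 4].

458/3

The difference (2*u^2 - 8*u - 25) - (-1) = 2*u^2 - 8*u - 24 changes sign at u = -2 inside [-3, 4], so split the integral there.
∫[-3,-2] (2*u^2 - 8*u - 24) du = 26/3.
∫[-2,4] (2*u^2 - 8*u - 24) du = -144; the area of that piece is 144.
Total area = 26/3 + 144 = 458/3.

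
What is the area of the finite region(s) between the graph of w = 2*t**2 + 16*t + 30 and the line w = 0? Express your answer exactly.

8/3

The curve meets the t-axis where 2*t**2 + 16*t + 30 = 0, i.e. 2*(t + 3)*(t + 5) = 0, at t = -5, -3.
On [-5, -3] the curve lies below the axis; ∫[-5,-3] (2*t**2 + 16*t + 30) dt = -8/3, giving area 8/3.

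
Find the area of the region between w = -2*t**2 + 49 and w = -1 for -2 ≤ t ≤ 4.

On [-2, 4], (-2*t**2 + 49) - (-1) = -2*t**2 + 50 is ≥ 0 throughout, so the area is a single integral of |-2*t**2 + 50|.
∫[-2,4] (-2*t**2 + 50) dt = 252.

252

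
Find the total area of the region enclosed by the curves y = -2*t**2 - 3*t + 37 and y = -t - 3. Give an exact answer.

243

Set the curves equal: -2*t**2 - 3*t + 37 = -t - 3, so -2*t**2 - 2*t + 40 = 0, which factors as -2*(t - 4)*(t + 5) = 0. The curves meet at t = -5, 4.
On [-5, 4], y = -2*t**2 - 3*t + 37 is on top; that piece has area ∫[-5,4] (-2*t**2 - 2*t + 40) dt = 243.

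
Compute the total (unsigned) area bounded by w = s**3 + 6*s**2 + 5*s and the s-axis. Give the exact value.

131/4

The curve meets the s-axis where s**3 + 6*s**2 + 5*s = 0, i.e. s*(s + 1)*(s + 5) = 0, at s = -5, -1, 0.
On [-5, -1] the curve lies above the axis; ∫[-5,-1] (s**3 + 6*s**2 + 5*s) ds = 32, giving area 32.
On [-1, 0] the curve lies below the axis; ∫[-1,0] (s**3 + 6*s**2 + 5*s) ds = -3/4, giving area 3/4.
Total area = 32 + 3/4 = 131/4.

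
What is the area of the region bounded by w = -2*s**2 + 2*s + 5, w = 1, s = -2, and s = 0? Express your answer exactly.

The difference (-2*s**2 + 2*s + 5) - (1) = -2*s**2 + 2*s + 4 changes sign at s = -1 inside [-2, 0], so split the integral there.
∫[-2,-1] (-2*s**2 + 2*s + 4) ds = -11/3; the area of that piece is 11/3.
∫[-1,0] (-2*s**2 + 2*s + 4) ds = 7/3.
Total area = 11/3 + 7/3 = 6.

6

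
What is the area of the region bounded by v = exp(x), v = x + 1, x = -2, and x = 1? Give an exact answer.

-3/2 - exp(-2) + exp(1)

On [-2, 1], (exp(x)) - (x + 1) = -x + exp(x) - 1 is ≥ 0 throughout, so the area is a single integral of |-x + exp(x) - 1|.
∫[-2,1] (-x + exp(x) - 1) dx = -3/2 - exp(-2) + exp(1).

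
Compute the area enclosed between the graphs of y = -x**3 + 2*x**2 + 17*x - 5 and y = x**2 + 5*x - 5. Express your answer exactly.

Set the curves equal: -x**3 + 2*x**2 + 17*x - 5 = x**2 + 5*x - 5, so -x**3 + x**2 + 12*x = 0, which factors as -x*(x - 4)*(x + 3) = 0. The curves meet at x = -3, 0, 4.
On [-3, 0], y = x**2 + 5*x - 5 is on top; that piece has area ∫[-3,0] (-(-x**3 + x**2 + 12*x)) dx = 99/4.
On [0, 4], y = -x**3 + 2*x**2 + 17*x - 5 is on top; that piece has area ∫[0,4] (-x**3 + x**2 + 12*x) dx = 160/3.
Total enclosed area = 99/4 + 160/3 = 937/12.

937/12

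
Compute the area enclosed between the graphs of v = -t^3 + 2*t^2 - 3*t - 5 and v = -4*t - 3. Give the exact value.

37/12

Set the curves equal: -t^3 + 2*t^2 - 3*t - 5 = -4*t - 3, so -t^3 + 2*t^2 + t - 2 = 0, which factors as -(t - 2)*(t - 1)*(t + 1) = 0. The curves meet at t = -1, 1, 2.
On [-1, 1], v = -4*t - 3 is on top; that piece has area ∫[-1,1] (-(-t^3 + 2*t^2 + t - 2)) dt = 8/3.
On [1, 2], v = -t^3 + 2*t^2 - 3*t - 5 is on top; that piece has area ∫[1,2] (-t^3 + 2*t^2 + t - 2) dt = 5/12.
Total enclosed area = 8/3 + 5/12 = 37/12.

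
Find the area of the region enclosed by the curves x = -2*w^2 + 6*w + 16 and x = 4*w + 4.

125/3

Both boundary curves give x as a function of w, so integrate with respect to w. Setting them equal: -2*w^2 + 2*w + 12 = 0, i.e. -2*(w - 3)*(w + 2) = 0, so they meet at w = -2, 3.
For w in [-2, 3], x = -2*w^2 + 6*w + 16 is on the right; area = ∫[-2,3] (-2*w^2 + 2*w + 12) dw = 125/3.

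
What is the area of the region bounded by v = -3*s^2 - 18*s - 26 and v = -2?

Set the curves equal: -3*s^2 - 18*s - 26 = -2, so -3*s^2 - 18*s - 24 = 0, which factors as -3*(s + 2)*(s + 4) = 0. The curves meet at s = -4, -2.
On [-4, -2], v = -3*s^2 - 18*s - 26 is on top; that piece has area ∫[-4,-2] (-3*s^2 - 18*s - 24) ds = 4.

4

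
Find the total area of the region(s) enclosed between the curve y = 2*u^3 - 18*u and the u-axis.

The curve meets the u-axis where 2*u^3 - 18*u = 0, i.e. 2*u*(u - 3)*(u + 3) = 0, at u = -3, 0, 3.
On [-3, 0] the curve lies above the axis; ∫[-3,0] (2*u^3 - 18*u) du = 81/2, giving area 81/2.
On [0, 3] the curve lies below the axis; ∫[0,3] (2*u^3 - 18*u) du = -81/2, giving area 81/2.
Total area = 81/2 + 81/2 = 81.

81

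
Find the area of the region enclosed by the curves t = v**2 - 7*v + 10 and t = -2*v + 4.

1/6

Both boundary curves give t as a function of v, so integrate with respect to v. Setting them equal: v**2 - 5*v + 6 = 0, i.e. (v - 3)*(v - 2) = 0, so they meet at v = 2, 3.
For v in [2, 3], t = v**2 - 7*v + 10 is on the left; area = ∫[2,3] (-(v**2 - 5*v + 6)) dv = 1/6.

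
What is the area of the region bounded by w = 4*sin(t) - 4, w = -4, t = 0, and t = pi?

8

On [0, pi], (4*sin(t) - 4) - (-4) = 4*sin(t) is ≥ 0 throughout, so the area is a single integral of |4*sin(t)|.
∫[0,pi] (4*sin(t)) dt = 8.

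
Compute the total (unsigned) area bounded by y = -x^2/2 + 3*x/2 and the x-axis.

The curve meets the x-axis where -x^2/2 + 3*x/2 = 0, i.e. -x*(x - 3)/2 = 0, at x = 0, 3.
On [0, 3] the curve lies above the axis; ∫[0,3] (-x^2/2 + 3*x/2) dx = 9/4, giving area 9/4.

9/4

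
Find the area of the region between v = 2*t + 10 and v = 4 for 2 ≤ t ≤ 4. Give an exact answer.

24

On [2, 4], (2*t + 10) - (4) = 2*t + 6 is ≥ 0 throughout, so the area is a single integral of |2*t + 6|.
∫[2,4] (2*t + 6) dt = 24.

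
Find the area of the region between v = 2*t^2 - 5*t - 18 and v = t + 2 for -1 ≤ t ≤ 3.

256/3

On [-1, 3], (2*t^2 - 5*t - 18) - (t + 2) = 2*t^2 - 6*t - 20 is ≤ 0 throughout, so the area is a single integral of |2*t^2 - 6*t - 20|.
∫[-1,3] (2*t^2 - 6*t - 20) dt = -256/3; the area of that piece is 256/3.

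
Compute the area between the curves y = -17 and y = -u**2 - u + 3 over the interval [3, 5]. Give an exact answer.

The difference (-17) - (-u**2 - u + 3) = u**2 + u - 20 changes sign at u = 4 inside [3, 5], so split the integral there.
∫[3,4] (u**2 + u - 20) du = -25/6; the area of that piece is 25/6.
∫[4,5] (u**2 + u - 20) du = 29/6.
Total area = 25/6 + 29/6 = 9.

9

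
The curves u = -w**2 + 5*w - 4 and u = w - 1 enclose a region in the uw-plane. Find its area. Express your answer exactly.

Both boundary curves give u as a function of w, so integrate with respect to w. Setting them equal: -w**2 + 4*w - 3 = 0, i.e. -(w - 3)*(w - 1) = 0, so they meet at w = 1, 3.
For w in [1, 3], u = -w**2 + 5*w - 4 is on the right; area = ∫[1,3] (-w**2 + 4*w - 3) dw = 4/3.

4/3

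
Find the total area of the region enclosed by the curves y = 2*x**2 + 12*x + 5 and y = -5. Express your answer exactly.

64/3

Set the curves equal: 2*x**2 + 12*x + 5 = -5, so 2*x**2 + 12*x + 10 = 0, which factors as 2*(x + 1)*(x + 5) = 0. The curves meet at x = -5, -1.
On [-5, -1], y = -5 is on top; that piece has area ∫[-5,-1] (-(2*x**2 + 12*x + 10)) dx = 64/3.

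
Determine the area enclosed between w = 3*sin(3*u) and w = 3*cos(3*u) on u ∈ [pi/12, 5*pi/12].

2*sqrt(2)

On [pi/12, 5*pi/12], (3*sin(3*u)) - (3*cos(3*u)) = 3*sin(3*u) - 3*cos(3*u) is ≥ 0 throughout, so the area is a single integral of |3*sin(3*u) - 3*cos(3*u)|.
∫[pi/12,5*pi/12] (3*sin(3*u) - 3*cos(3*u)) du = 2*sqrt(2).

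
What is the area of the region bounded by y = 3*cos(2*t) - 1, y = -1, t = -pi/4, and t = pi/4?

On [-pi/4, pi/4], (3*cos(2*t) - 1) - (-1) = 3*cos(2*t) is ≥ 0 throughout, so the area is a single integral of |3*cos(2*t)|.
∫[-pi/4,pi/4] (3*cos(2*t)) dt = 3.

3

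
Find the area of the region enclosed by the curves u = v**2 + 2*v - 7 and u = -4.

Both boundary curves give u as a function of v, so integrate with respect to v. Setting them equal: v**2 + 2*v - 3 = 0, i.e. (v - 1)*(v + 3) = 0, so they meet at v = -3, 1.
For v in [-3, 1], u = v**2 + 2*v - 7 is on the left; area = ∫[-3,1] (-(v**2 + 2*v - 3)) dv = 32/3.

32/3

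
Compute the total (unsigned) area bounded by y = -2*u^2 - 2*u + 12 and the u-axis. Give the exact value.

125/3

The curve meets the u-axis where -2*u^2 - 2*u + 12 = 0, i.e. -2*(u - 2)*(u + 3) = 0, at u = -3, 2.
On [-3, 2] the curve lies above the axis; ∫[-3,2] (-2*u^2 - 2*u + 12) du = 125/3, giving area 125/3.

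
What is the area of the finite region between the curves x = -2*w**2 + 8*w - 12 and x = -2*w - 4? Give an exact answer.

Both boundary curves give x as a function of w, so integrate with respect to w. Setting them equal: -2*w**2 + 10*w - 8 = 0, i.e. -2*(w - 4)*(w - 1) = 0, so they meet at w = 1, 4.
For w in [1, 4], x = -2*w**2 + 8*w - 12 is on the right; area = ∫[1,4] (-2*w**2 + 10*w - 8) dw = 9.

9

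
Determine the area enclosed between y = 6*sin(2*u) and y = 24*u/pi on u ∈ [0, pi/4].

3 - 3*pi/4

On [0, pi/4], (6*sin(2*u)) - (24*u/pi) = -24*u/pi + 6*sin(2*u) is ≥ 0 throughout, so the area is a single integral of |-24*u/pi + 6*sin(2*u)|.
∫[0,pi/4] (-24*u/pi + 6*sin(2*u)) du = 3 - 3*pi/4.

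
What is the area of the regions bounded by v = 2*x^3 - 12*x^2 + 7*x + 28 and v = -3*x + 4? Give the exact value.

Set the curves equal: 2*x^3 - 12*x^2 + 7*x + 28 = -3*x + 4, so 2*x^3 - 12*x^2 + 10*x + 24 = 0, which factors as 2*(x - 4)*(x - 3)*(x + 1) = 0. The curves meet at x = -1, 3, 4.
On [-1, 3], v = 2*x^3 - 12*x^2 + 7*x + 28 is on top; that piece has area ∫[-1,3] (2*x^3 - 12*x^2 + 10*x + 24) dx = 64.
On [3, 4], v = -3*x + 4 is on top; that piece has area ∫[3,4] (-(2*x^3 - 12*x^2 + 10*x + 24)) dx = 3/2.
Total enclosed area = 64 + 3/2 = 131/2.

131/2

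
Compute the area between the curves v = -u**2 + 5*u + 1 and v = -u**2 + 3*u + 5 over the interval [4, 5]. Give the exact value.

On [4, 5], (-u**2 + 5*u + 1) - (-u**2 + 3*u + 5) = 2*u - 4 is ≥ 0 throughout, so the area is a single integral of |2*u - 4|.
∫[4,5] (2*u - 4) du = 5.

5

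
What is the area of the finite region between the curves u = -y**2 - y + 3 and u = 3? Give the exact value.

1/6

Both boundary curves give u as a function of y, so integrate with respect to y. Setting them equal: -y**2 - y = 0, i.e. -y*(y + 1) = 0, so they meet at y = -1, 0.
For y in [-1, 0], u = -y**2 - y + 3 is on the right; area = ∫[-1,0] (-y**2 - y) dy = 1/6.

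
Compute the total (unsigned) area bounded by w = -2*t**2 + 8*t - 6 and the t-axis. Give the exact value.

The curve meets the t-axis where -2*t**2 + 8*t - 6 = 0, i.e. -2*(t - 3)*(t - 1) = 0, at t = 1, 3.
On [1, 3] the curve lies above the axis; ∫[1,3] (-2*t**2 + 8*t - 6) dt = 8/3, giving area 8/3.

8/3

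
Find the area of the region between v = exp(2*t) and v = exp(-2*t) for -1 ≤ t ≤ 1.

The difference (exp(2*t)) - (exp(-2*t)) = exp(2*t) - exp(-2*t) changes sign at t = 0 inside [-1, 1], so split the integral there.
∫[-1,0] (exp(2*t) - exp(-2*t)) dt = -exp(2)/2 - exp(-2)/2 + 1; the area of that piece is -1 + exp(-2)/2 + exp(2)/2.
∫[0,1] (exp(2*t) - exp(-2*t)) dt = -1 + exp(-2)/2 + exp(2)/2.
Total area = (-1 + exp(-2)/2 + exp(2)/2) + (-1 + exp(-2)/2 + exp(2)/2) = -2 + exp(-2) + exp(2).

-2 + exp(-2) + exp(2)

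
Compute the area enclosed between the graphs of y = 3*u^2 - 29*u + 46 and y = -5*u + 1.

4

Set the curves equal: 3*u^2 - 29*u + 46 = -5*u + 1, so 3*u^2 - 24*u + 45 = 0, which factors as 3*(u - 5)*(u - 3) = 0. The curves meet at u = 3, 5.
On [3, 5], y = -5*u + 1 is on top; that piece has area ∫[3,5] (-(3*u^2 - 24*u + 45)) du = 4.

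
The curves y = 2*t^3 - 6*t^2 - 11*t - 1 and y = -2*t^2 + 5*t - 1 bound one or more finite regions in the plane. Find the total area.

296/3

Set the curves equal: 2*t^3 - 6*t^2 - 11*t - 1 = -2*t^2 + 5*t - 1, so 2*t^3 - 4*t^2 - 16*t = 0, which factors as 2*t*(t - 4)*(t + 2) = 0. The curves meet at t = -2, 0, 4.
On [-2, 0], y = 2*t^3 - 6*t^2 - 11*t - 1 is on top; that piece has area ∫[-2,0] (2*t^3 - 4*t^2 - 16*t) dt = 40/3.
On [0, 4], y = -2*t^2 + 5*t - 1 is on top; that piece has area ∫[0,4] (-(2*t^3 - 4*t^2 - 16*t)) dt = 256/3.
Total enclosed area = 40/3 + 256/3 = 296/3.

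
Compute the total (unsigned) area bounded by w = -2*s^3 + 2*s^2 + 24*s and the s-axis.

The curve meets the s-axis where -2*s^3 + 2*s^2 + 24*s = 0, i.e. -2*s*(s - 4)*(s + 3) = 0, at s = -3, 0, 4.
On [-3, 0] the curve lies below the axis; ∫[-3,0] (-2*s^3 + 2*s^2 + 24*s) ds = -99/2, giving area 99/2.
On [0, 4] the curve lies above the axis; ∫[0,4] (-2*s^3 + 2*s^2 + 24*s) ds = 320/3, giving area 320/3.
Total area = 99/2 + 320/3 = 937/6.

937/6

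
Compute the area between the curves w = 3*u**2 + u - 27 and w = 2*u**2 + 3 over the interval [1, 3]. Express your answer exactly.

142/3

On [1, 3], (3*u**2 + u - 27) - (2*u**2 + 3) = u**2 + u - 30 is ≤ 0 throughout, so the area is a single integral of |u**2 + u - 30|.
∫[1,3] (u**2 + u - 30) du = -142/3; the area of that piece is 142/3.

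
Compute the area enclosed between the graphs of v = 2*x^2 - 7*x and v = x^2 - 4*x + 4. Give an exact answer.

125/6

Set the curves equal: 2*x^2 - 7*x = x^2 - 4*x + 4, so x^2 - 3*x - 4 = 0, which factors as (x - 4)*(x + 1) = 0. The curves meet at x = -1, 4.
On [-1, 4], v = x^2 - 4*x + 4 is on top; that piece has area ∫[-1,4] (-(x^2 - 3*x - 4)) dx = 125/6.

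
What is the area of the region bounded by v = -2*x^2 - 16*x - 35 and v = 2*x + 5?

1/3

Set the curves equal: -2*x^2 - 16*x - 35 = 2*x + 5, so -2*x^2 - 18*x - 40 = 0, which factors as -2*(x + 4)*(x + 5) = 0. The curves meet at x = -5, -4.
On [-5, -4], v = -2*x^2 - 16*x - 35 is on top; that piece has area ∫[-5,-4] (-2*x^2 - 18*x - 40) dx = 1/3.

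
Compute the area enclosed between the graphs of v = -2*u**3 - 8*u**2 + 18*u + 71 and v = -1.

1741/6

Set the curves equal: -2*u**3 - 8*u**2 + 18*u + 71 = -1, so -2*u**3 - 8*u**2 + 18*u + 72 = 0, which factors as -2*(u - 3)*(u + 3)*(u + 4) = 0. The curves meet at u = -4, -3, 3.
On [-4, -3], v = -1 is on top; that piece has area ∫[-4,-3] (-(-2*u**3 - 8*u**2 + 18*u + 72)) du = 13/6.
On [-3, 3], v = -2*u**3 - 8*u**2 + 18*u + 71 is on top; that piece has area ∫[-3,3] (-2*u**3 - 8*u**2 + 18*u + 72) du = 288.
Total enclosed area = 13/6 + 288 = 1741/6.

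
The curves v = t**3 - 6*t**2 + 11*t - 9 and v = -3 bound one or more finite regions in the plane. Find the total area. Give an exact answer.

1/2

Set the curves equal: t**3 - 6*t**2 + 11*t - 9 = -3, so t**3 - 6*t**2 + 11*t - 6 = 0, which factors as (t - 3)*(t - 2)*(t - 1) = 0. The curves meet at t = 1, 2, 3.
On [1, 2], v = t**3 - 6*t**2 + 11*t - 9 is on top; that piece has area ∫[1,2] (t**3 - 6*t**2 + 11*t - 6) dt = 1/4.
On [2, 3], v = -3 is on top; that piece has area ∫[2,3] (-(t**3 - 6*t**2 + 11*t - 6)) dt = 1/4.
Total enclosed area = 1/4 + 1/4 = 1/2.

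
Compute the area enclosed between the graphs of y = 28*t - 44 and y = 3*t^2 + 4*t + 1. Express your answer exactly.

4

Set the curves equal: 28*t - 44 = 3*t^2 + 4*t + 1, so -3*t^2 + 24*t - 45 = 0, which factors as -3*(t - 5)*(t - 3) = 0. The curves meet at t = 3, 5.
On [3, 5], y = 28*t - 44 is on top; that piece has area ∫[3,5] (-3*t^2 + 24*t - 45) dt = 4.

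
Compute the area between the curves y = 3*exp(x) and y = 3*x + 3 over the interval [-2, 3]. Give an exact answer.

-45/2 - 3*exp(-2) + 3*exp(3)

On [-2, 3], (3*exp(x)) - (3*x + 3) = -3*x + 3*exp(x) - 3 is ≥ 0 throughout, so the area is a single integral of |-3*x + 3*exp(x) - 3|.
∫[-2,3] (-3*x + 3*exp(x) - 3) dx = -45/2 - 3*exp(-2) + 3*exp(3).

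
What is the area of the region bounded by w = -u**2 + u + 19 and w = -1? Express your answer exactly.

Set the curves equal: -u**2 + u + 19 = -1, so -u**2 + u + 20 = 0, which factors as -(u - 5)*(u + 4) = 0. The curves meet at u = -4, 5.
On [-4, 5], w = -u**2 + u + 19 is on top; that piece has area ∫[-4,5] (-u**2 + u + 20) du = 243/2.

243/2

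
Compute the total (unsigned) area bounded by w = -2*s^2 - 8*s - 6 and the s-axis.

8/3

The curve meets the s-axis where -2*s^2 - 8*s - 6 = 0, i.e. -2*(s + 1)*(s + 3) = 0, at s = -3, -1.
On [-3, -1] the curve lies above the axis; ∫[-3,-1] (-2*s^2 - 8*s - 6) ds = 8/3, giving area 8/3.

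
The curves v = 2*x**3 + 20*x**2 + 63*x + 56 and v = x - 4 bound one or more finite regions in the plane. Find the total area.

Set the curves equal: 2*x**3 + 20*x**2 + 63*x + 56 = x - 4, so 2*x**3 + 20*x**2 + 62*x + 60 = 0, which factors as 2*(x + 2)*(x + 3)*(x + 5) = 0. The curves meet at x = -5, -3, -2.
On [-5, -3], v = 2*x**3 + 20*x**2 + 63*x + 56 is on top; that piece has area ∫[-5,-3] (2*x**3 + 20*x**2 + 62*x + 60) dx = 16/3.
On [-3, -2], v = x - 4 is on top; that piece has area ∫[-3,-2] (-(2*x**3 + 20*x**2 + 62*x + 60)) dx = 5/6.
Total enclosed area = 16/3 + 5/6 = 37/6.

37/6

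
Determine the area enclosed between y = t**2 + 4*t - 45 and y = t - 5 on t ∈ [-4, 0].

488/3

On [-4, 0], (t**2 + 4*t - 45) - (t - 5) = t**2 + 3*t - 40 is ≤ 0 throughout, so the area is a single integral of |t**2 + 3*t - 40|.
∫[-4,0] (t**2 + 3*t - 40) dt = -488/3; the area of that piece is 488/3.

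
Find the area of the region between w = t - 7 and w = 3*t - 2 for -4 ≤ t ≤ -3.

On [-4, -3], (t - 7) - (3*t - 2) = -2*t - 5 is ≥ 0 throughout, so the area is a single integral of |-2*t - 5|.
∫[-4,-3] (-2*t - 5) dt = 2.

2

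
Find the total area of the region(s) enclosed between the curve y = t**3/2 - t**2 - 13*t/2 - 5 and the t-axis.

The curve meets the t-axis where t**3/2 - t**2 - 13*t/2 - 5 = 0, i.e. (t - 5)*(t + 1)*(t + 2)/2 = 0, at t = -2, -1, 5.
On [-2, -1] the curve lies above the axis; ∫[-2,-1] (t**3/2 - t**2 - 13*t/2 - 5) dt = 13/24, giving area 13/24.
On [-1, 5] the curve lies below the axis; ∫[-1,5] (t**3/2 - t**2 - 13*t/2 - 5) dt = -72, giving area 72.
Total area = 13/24 + 72 = 1741/24.

1741/24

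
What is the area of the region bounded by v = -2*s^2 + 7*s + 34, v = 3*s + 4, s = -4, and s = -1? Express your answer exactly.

The difference (-2*s^2 + 7*s + 34) - (3*s + 4) = -2*s^2 + 4*s + 30 changes sign at s = -3 inside [-4, -1], so split the integral there.
∫[-4,-3] (-2*s^2 + 4*s + 30) ds = -26/3; the area of that piece is 26/3.
∫[-3,-1] (-2*s^2 + 4*s + 30) ds = 80/3.
Total area = 26/3 + 80/3 = 106/3.

106/3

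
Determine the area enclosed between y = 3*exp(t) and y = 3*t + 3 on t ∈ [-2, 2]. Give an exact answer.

-12 - 3*exp(-2) + 3*exp(2)

On [-2, 2], (3*exp(t)) - (3*t + 3) = -3*t + 3*exp(t) - 3 is ≥ 0 throughout, so the area is a single integral of |-3*t + 3*exp(t) - 3|.
∫[-2,2] (-3*t + 3*exp(t) - 3) dt = -12 - 3*exp(-2) + 3*exp(2).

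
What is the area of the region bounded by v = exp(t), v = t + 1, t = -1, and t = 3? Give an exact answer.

On [-1, 3], (exp(t)) - (t + 1) = -t + exp(t) - 1 is ≥ 0 throughout, so the area is a single integral of |-t + exp(t) - 1|.
∫[-1,3] (-t + exp(t) - 1) dt = -8 - exp(-1) + exp(3).

-8 - exp(-1) + exp(3)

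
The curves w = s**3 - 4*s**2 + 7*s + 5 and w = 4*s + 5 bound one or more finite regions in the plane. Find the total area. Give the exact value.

Set the curves equal: s**3 - 4*s**2 + 7*s + 5 = 4*s + 5, so s**3 - 4*s**2 + 3*s = 0, which factors as s*(s - 3)*(s - 1) = 0. The curves meet at s = 0, 1, 3.
On [0, 1], w = s**3 - 4*s**2 + 7*s + 5 is on top; that piece has area ∫[0,1] (s**3 - 4*s**2 + 3*s) ds = 5/12.
On [1, 3], w = 4*s + 5 is on top; that piece has area ∫[1,3] (-(s**3 - 4*s**2 + 3*s)) ds = 8/3.
Total enclosed area = 5/12 + 8/3 = 37/12.

37/12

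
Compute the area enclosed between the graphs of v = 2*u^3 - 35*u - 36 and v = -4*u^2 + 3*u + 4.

2521/6

Set the curves equal: 2*u^3 - 35*u - 36 = -4*u^2 + 3*u + 4, so 2*u^3 + 4*u^2 - 38*u - 40 = 0, which factors as 2*(u - 4)*(u + 1)*(u + 5) = 0. The curves meet at u = -5, -1, 4.
On [-5, -1], v = 2*u^3 - 35*u - 36 is on top; that piece has area ∫[-5,-1] (2*u^3 + 4*u^2 - 38*u - 40) du = 448/3.
On [-1, 4], v = -4*u^2 + 3*u + 4 is on top; that piece has area ∫[-1,4] (-(2*u^3 + 4*u^2 - 38*u - 40)) du = 1625/6.
Total enclosed area = 448/3 + 1625/6 = 2521/6.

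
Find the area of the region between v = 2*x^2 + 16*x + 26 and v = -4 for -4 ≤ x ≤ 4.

The difference (2*x^2 + 16*x + 26) - (-4) = 2*x^2 + 16*x + 30 changes sign at x = -3 inside [-4, 4], so split the integral there.
∫[-4,-3] (2*x^2 + 16*x + 30) dx = -4/3; the area of that piece is 4/3.
∫[-3,4] (2*x^2 + 16*x + 30) dx = 980/3.
Total area = 4/3 + 980/3 = 328.

328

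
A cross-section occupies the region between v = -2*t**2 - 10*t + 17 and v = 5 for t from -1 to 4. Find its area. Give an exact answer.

The difference (-2*t**2 - 10*t + 17) - (5) = -2*t**2 - 10*t + 12 changes sign at t = 1 inside [-1, 4], so split the integral there.
∫[-1,1] (-2*t**2 - 10*t + 12) dt = 68/3.
∫[1,4] (-2*t**2 - 10*t + 12) dt = -81; the area of that piece is 81.
Total area = 68/3 + 81 = 311/3.

311/3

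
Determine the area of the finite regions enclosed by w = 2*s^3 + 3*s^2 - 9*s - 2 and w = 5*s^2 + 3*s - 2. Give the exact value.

253/6

Set the curves equal: 2*s^3 + 3*s^2 - 9*s - 2 = 5*s^2 + 3*s - 2, so 2*s^3 - 2*s^2 - 12*s = 0, which factors as 2*s*(s - 3)*(s + 2) = 0. The curves meet at s = -2, 0, 3.
On [-2, 0], w = 2*s^3 + 3*s^2 - 9*s - 2 is on top; that piece has area ∫[-2,0] (2*s^3 - 2*s^2 - 12*s) ds = 32/3.
On [0, 3], w = 5*s^2 + 3*s - 2 is on top; that piece has area ∫[0,3] (-(2*s^3 - 2*s^2 - 12*s)) ds = 63/2.
Total enclosed area = 32/3 + 63/2 = 253/6.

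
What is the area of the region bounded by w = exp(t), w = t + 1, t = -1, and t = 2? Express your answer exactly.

On [-1, 2], (exp(t)) - (t + 1) = -t + exp(t) - 1 is ≥ 0 throughout, so the area is a single integral of |-t + exp(t) - 1|.
∫[-1,2] (-t + exp(t) - 1) dt = -9/2 - exp(-1) + exp(2).

-9/2 - exp(-1) + exp(2)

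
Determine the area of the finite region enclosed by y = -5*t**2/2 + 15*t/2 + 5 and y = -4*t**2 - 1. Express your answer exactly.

27/4

Set the curves equal: -5*t**2/2 + 15*t/2 + 5 = -4*t**2 - 1, so 3*t**2/2 + 15*t/2 + 6 = 0, which factors as 3*(t + 1)*(t + 4)/2 = 0. The curves meet at t = -4, -1.
On [-4, -1], y = -4*t**2 - 1 is on top; that piece has area ∫[-4,-1] (-(3*t**2/2 + 15*t/2 + 6)) dt = 27/4.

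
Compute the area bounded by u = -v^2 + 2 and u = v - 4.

125/6

Both boundary curves give u as a function of v, so integrate with respect to v. Setting them equal: -v^2 - v + 6 = 0, i.e. -(v - 2)*(v + 3) = 0, so they meet at v = -3, 2.
For v in [-3, 2], u = -v^2 + 2 is on the right; area = ∫[-3,2] (-v^2 - v + 6) dv = 125/6.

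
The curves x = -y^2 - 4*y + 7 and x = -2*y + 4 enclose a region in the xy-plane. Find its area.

32/3

Both boundary curves give x as a function of y, so integrate with respect to y. Setting them equal: -y^2 - 2*y + 3 = 0, i.e. -(y - 1)*(y + 3) = 0, so they meet at y = -3, 1.
For y in [-3, 1], x = -y^2 - 4*y + 7 is on the right; area = ∫[-3,1] (-y^2 - 2*y + 3) dy = 32/3.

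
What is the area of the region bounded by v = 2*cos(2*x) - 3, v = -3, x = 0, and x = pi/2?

2

The difference (2*cos(2*x) - 3) - (-3) = 2*cos(2*x) changes sign at x = pi/4 inside [0, pi/2], so split the integral there.
∫[0,pi/4] (2*cos(2*x)) dx = 1.
∫[pi/4,pi/2] (2*cos(2*x)) dx = -1; the area of that piece is 1.
Total area = 1 + 1 = 2.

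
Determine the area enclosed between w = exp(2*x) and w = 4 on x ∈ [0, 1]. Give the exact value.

-15/2 + exp(2)/2 + 8*log(2)

The difference (exp(2*x)) - (4) = exp(2*x) - 4 changes sign at x = log(2) inside [0, 1], so split the integral there.
∫[0,log(2)] (exp(2*x) - 4) dx = 3/2 - log(16); the area of that piece is -3/2 + log(16).
∫[log(2),1] (exp(2*x) - 4) dx = -6 + 4*log(2) + exp(2)/2.
Total area = (-3/2 + log(16)) + (-6 + 4*log(2) + exp(2)/2) = -15/2 + exp(2)/2 + 8*log(2).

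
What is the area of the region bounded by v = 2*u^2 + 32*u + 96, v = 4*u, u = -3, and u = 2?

On [-3, 2], (2*u^2 + 32*u + 96) - (4*u) = 2*u^2 + 28*u + 96 is ≥ 0 throughout, so the area is a single integral of |2*u^2 + 28*u + 96|.
∫[-3,2] (2*u^2 + 28*u + 96) du = 1300/3.

1300/3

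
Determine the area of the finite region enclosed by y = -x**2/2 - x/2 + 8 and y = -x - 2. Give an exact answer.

Set the curves equal: -x**2/2 - x/2 + 8 = -x - 2, so -x**2/2 + x/2 + 10 = 0, which factors as -(x - 5)*(x + 4)/2 = 0. The curves meet at x = -4, 5.
On [-4, 5], y = -x**2/2 - x/2 + 8 is on top; that piece has area ∫[-4,5] (-x**2/2 + x/2 + 10) dx = 243/4.

243/4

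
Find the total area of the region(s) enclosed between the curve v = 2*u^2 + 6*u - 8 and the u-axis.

125/3

The curve meets the u-axis where 2*u^2 + 6*u - 8 = 0, i.e. 2*(u - 1)*(u + 4) = 0, at u = -4, 1.
On [-4, 1] the curve lies below the axis; ∫[-4,1] (2*u^2 + 6*u - 8) du = -125/3, giving area 125/3.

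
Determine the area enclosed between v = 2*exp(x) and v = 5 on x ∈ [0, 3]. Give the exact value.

-23 - 10*log(2) + 10*log(5) + 2*exp(3)

The difference (2*exp(x)) - (5) = 2*exp(x) - 5 changes sign at x = log(5/2) inside [0, 3], so split the integral there.
∫[0,log(5/2)] (2*exp(x) - 5) dx = log(32/3125) + 3; the area of that piece is -3 + log(3125/32).
∫[log(5/2),3] (2*exp(x) - 5) dx = -20 - 5*log(2) + 5*log(5) + 2*exp(3).
Total area = (-3 + log(3125/32)) + (-20 - 5*log(2) + 5*log(5) + 2*exp(3)) = -23 - 10*log(2) + 10*log(5) + 2*exp(3).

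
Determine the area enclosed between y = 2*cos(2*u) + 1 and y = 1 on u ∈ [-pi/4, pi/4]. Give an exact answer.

2

On [-pi/4, pi/4], (2*cos(2*u) + 1) - (1) = 2*cos(2*u) is ≥ 0 throughout, so the area is a single integral of |2*cos(2*u)|.
∫[-pi/4,pi/4] (2*cos(2*u)) du = 2.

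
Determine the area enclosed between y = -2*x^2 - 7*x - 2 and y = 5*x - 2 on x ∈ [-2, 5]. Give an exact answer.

252

The difference (-2*x^2 - 7*x - 2) - (5*x - 2) = -2*x^2 - 12*x changes sign at x = 0 inside [-2, 5], so split the integral there.
∫[-2,0] (-2*x^2 - 12*x) dx = 56/3.
∫[0,5] (-2*x^2 - 12*x) dx = -700/3; the area of that piece is 700/3.
Total area = 56/3 + 700/3 = 252.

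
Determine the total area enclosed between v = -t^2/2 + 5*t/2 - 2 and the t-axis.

The curve meets the t-axis where -t^2/2 + 5*t/2 - 2 = 0, i.e. -(t - 4)*(t - 1)/2 = 0, at t = 1, 4.
On [1, 4] the curve lies above the axis; ∫[1,4] (-t^2/2 + 5*t/2 - 2) dt = 9/4, giving area 9/4.

9/4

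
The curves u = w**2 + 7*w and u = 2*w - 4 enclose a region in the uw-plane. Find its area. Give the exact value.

Both boundary curves give u as a function of w, so integrate with respect to w. Setting them equal: w**2 + 5*w + 4 = 0, i.e. (w + 1)*(w + 4) = 0, so they meet at w = -4, -1.
For w in [-4, -1], u = w**2 + 7*w is on the left; area = ∫[-4,-1] (-(w**2 + 5*w + 4)) dw = 9/2.

9/2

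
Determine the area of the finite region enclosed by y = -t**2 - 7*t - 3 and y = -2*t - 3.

Set the curves equal: -t**2 - 7*t - 3 = -2*t - 3, so -t**2 - 5*t = 0, which factors as -t*(t + 5) = 0. The curves meet at t = -5, 0.
On [-5, 0], y = -t**2 - 7*t - 3 is on top; that piece has area ∫[-5,0] (-t**2 - 5*t) dt = 125/6.

125/6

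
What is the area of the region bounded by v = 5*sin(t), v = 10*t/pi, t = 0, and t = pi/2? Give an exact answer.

5 - 5*pi/4

On [0, pi/2], (5*sin(t)) - (10*t/pi) = -10*t/pi + 5*sin(t) is ≥ 0 throughout, so the area is a single integral of |-10*t/pi + 5*sin(t)|.
∫[0,pi/2] (-10*t/pi + 5*sin(t)) dt = 5 - 5*pi/4.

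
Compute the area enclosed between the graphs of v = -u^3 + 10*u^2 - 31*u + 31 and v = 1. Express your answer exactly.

37/12

Set the curves equal: -u^3 + 10*u^2 - 31*u + 31 = 1, so -u^3 + 10*u^2 - 31*u + 30 = 0, which factors as -(u - 5)*(u - 3)*(u - 2) = 0. The curves meet at u = 2, 3, 5.
On [2, 3], v = 1 is on top; that piece has area ∫[2,3] (-(-u^3 + 10*u^2 - 31*u + 30)) du = 5/12.
On [3, 5], v = -u^3 + 10*u^2 - 31*u + 31 is on top; that piece has area ∫[3,5] (-u^3 + 10*u^2 - 31*u + 30) du = 8/3.
Total enclosed area = 5/12 + 8/3 = 37/12.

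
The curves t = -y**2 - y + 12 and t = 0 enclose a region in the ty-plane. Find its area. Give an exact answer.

Both boundary curves give t as a function of y, so integrate with respect to y. Setting them equal: -y**2 - y + 12 = 0, i.e. -(y - 3)*(y + 4) = 0, so they meet at y = -4, 3.
For y in [-4, 3], t = -y**2 - y + 12 is on the right; area = ∫[-4,3] (-y**2 - y + 12) dy = 343/6.

343/6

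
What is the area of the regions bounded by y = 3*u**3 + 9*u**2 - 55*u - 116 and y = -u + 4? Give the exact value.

Set the curves equal: 3*u**3 + 9*u**2 - 55*u - 116 = -u + 4, so 3*u**3 + 9*u**2 - 54*u - 120 = 0, which factors as 3*(u - 4)*(u + 2)*(u + 5) = 0. The curves meet at u = -5, -2, 4.
On [-5, -2], y = 3*u**3 + 9*u**2 - 55*u - 116 is on top; that piece has area ∫[-5,-2] (3*u**3 + 9*u**2 - 54*u - 120) du = 405/4.
On [-2, 4], y = -u + 4 is on top; that piece has area ∫[-2,4] (-(3*u**3 + 9*u**2 - 54*u - 120)) du = 648.
Total enclosed area = 405/4 + 648 = 2997/4.

2997/4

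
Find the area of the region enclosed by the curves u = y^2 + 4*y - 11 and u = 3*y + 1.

343/6

Both boundary curves give u as a function of y, so integrate with respect to y. Setting them equal: y^2 + y - 12 = 0, i.e. (y - 3)*(y + 4) = 0, so they meet at y = -4, 3.
For y in [-4, 3], u = y^2 + 4*y - 11 is on the left; area = ∫[-4,3] (-(y^2 + y - 12)) dy = 343/6.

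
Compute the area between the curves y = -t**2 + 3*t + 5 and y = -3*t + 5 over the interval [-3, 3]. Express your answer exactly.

54

The difference (-t**2 + 3*t + 5) - (-3*t + 5) = -t**2 + 6*t changes sign at t = 0 inside [-3, 3], so split the integral there.
∫[-3,0] (-t**2 + 6*t) dt = -36; the area of that piece is 36.
∫[0,3] (-t**2 + 6*t) dt = 18.
Total area = 36 + 18 = 54.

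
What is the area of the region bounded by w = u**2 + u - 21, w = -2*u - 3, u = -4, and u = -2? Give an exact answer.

106/3

On [-4, -2], (u**2 + u - 21) - (-2*u - 3) = u**2 + 3*u - 18 is ≤ 0 throughout, so the area is a single integral of |u**2 + 3*u - 18|.
∫[-4,-2] (u**2 + 3*u - 18) du = -106/3; the area of that piece is 106/3.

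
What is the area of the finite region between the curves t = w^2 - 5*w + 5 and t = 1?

9/2

Both boundary curves give t as a function of w, so integrate with respect to w. Setting them equal: w^2 - 5*w + 4 = 0, i.e. (w - 4)*(w - 1) = 0, so they meet at w = 1, 4.
For w in [1, 4], t = w^2 - 5*w + 5 is on the left; area = ∫[1,4] (-(w^2 - 5*w + 4)) dw = 9/2.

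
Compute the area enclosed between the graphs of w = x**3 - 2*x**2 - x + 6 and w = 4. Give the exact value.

Set the curves equal: x**3 - 2*x**2 - x + 6 = 4, so x**3 - 2*x**2 - x + 2 = 0, which factors as (x - 2)*(x - 1)*(x + 1) = 0. The curves meet at x = -1, 1, 2.
On [-1, 1], w = x**3 - 2*x**2 - x + 6 is on top; that piece has area ∫[-1,1] (x**3 - 2*x**2 - x + 2) dx = 8/3.
On [1, 2], w = 4 is on top; that piece has area ∫[1,2] (-(x**3 - 2*x**2 - x + 2)) dx = 5/12.
Total enclosed area = 8/3 + 5/12 = 37/12.

37/12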